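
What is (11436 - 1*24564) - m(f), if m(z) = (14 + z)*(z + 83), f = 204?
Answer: -75694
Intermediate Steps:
m(z) = (14 + z)*(83 + z)
(11436 - 1*24564) - m(f) = (11436 - 1*24564) - (1162 + 204**2 + 97*204) = (11436 - 24564) - (1162 + 41616 + 19788) = -13128 - 1*62566 = -13128 - 62566 = -75694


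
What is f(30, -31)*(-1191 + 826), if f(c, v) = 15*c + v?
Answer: -152935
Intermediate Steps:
f(c, v) = v + 15*c
f(30, -31)*(-1191 + 826) = (-31 + 15*30)*(-1191 + 826) = (-31 + 450)*(-365) = 419*(-365) = -152935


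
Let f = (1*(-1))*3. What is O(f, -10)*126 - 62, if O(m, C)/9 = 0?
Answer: -62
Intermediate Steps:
f = -3 (f = -1*3 = -3)
O(m, C) = 0 (O(m, C) = 9*0 = 0)
O(f, -10)*126 - 62 = 0*126 - 62 = 0 - 62 = -62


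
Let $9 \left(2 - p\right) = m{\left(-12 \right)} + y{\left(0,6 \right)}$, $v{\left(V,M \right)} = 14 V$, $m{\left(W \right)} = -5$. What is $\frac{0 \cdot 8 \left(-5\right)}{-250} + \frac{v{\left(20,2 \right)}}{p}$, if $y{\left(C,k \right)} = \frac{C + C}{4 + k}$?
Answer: $\frac{2520}{23} \approx 109.57$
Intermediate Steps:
$y{\left(C,k \right)} = \frac{2 C}{4 + k}$
$p = \frac{23}{9}$ ($p = 2 - \frac{-5 + 2 \cdot 0 \frac{1}{4 + 6}}{9} = 2 - \frac{-5 + 2 \cdot 0 \cdot \frac{1}{10}}{9} = 2 - \frac{-5 + 0}{9} = 2 - - \frac{5}{9} = 2 + \frac{5}{9} = \frac{23}{9} \approx 2.5556$)
$\frac{0 \cdot 8 \left(-5\right)}{-250} + \frac{v{\left(20,2 \right)}}{p} = \frac{0 \cdot 8 \left(-5\right)}{-250} + \frac{14 \cdot 20}{\frac{23}{9}} = 0 \left(-5\right) \left(- \frac{1}{250}\right) + 280 \cdot \frac{9}{23} = 0 \left(- \frac{1}{250}\right) + \frac{2520}{23} = 0 + \frac{2520}{23} = \frac{2520}{23}$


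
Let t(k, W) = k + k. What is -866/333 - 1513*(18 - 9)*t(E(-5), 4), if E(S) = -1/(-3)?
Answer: -3023840/333 ≈ -9080.6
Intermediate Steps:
E(S) = ⅓ (E(S) = -1*(-⅓) = ⅓)
t(k, W) = 2*k
-866/333 - 1513*(18 - 9)*t(E(-5), 4) = -866/333 - 1513*(18 - 9)*2*(⅓) = -866*1/333 - 13617*2/3 = -866/333 - 1513*6 = -866/333 - 9078 = -3023840/333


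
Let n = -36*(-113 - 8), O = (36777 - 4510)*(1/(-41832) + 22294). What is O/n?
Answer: 30092288320069/182220192 ≈ 1.6514e+5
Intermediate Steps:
O = 30092288320069/41832 (O = 32267*(-1/41832 + 22294) = 32267*(932602607/41832) = 30092288320069/41832 ≈ 7.1936e+8)
n = 4356 (n = -36*(-121) = 4356)
O/n = (30092288320069/41832)/4356 = (30092288320069/41832)*(1/4356) = 30092288320069/182220192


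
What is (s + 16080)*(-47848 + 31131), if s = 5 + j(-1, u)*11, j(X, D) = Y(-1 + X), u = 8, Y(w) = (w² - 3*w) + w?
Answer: -270364041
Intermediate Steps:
Y(w) = w² - 2*w
j(X, D) = (-1 + X)*(-3 + X) (j(X, D) = (-1 + X)*(-2 + (-1 + X)) = (-1 + X)*(-3 + X))
s = 93 (s = 5 + ((-1 - 1)*(-3 - 1))*11 = 5 - 2*(-4)*11 = 5 + 8*11 = 5 + 88 = 93)
(s + 16080)*(-47848 + 31131) = (93 + 16080)*(-47848 + 31131) = 16173*(-16717) = -270364041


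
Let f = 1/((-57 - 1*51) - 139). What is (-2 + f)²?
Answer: 245025/61009 ≈ 4.0162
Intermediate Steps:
f = -1/247 (f = 1/((-57 - 51) - 139) = 1/(-108 - 139) = 1/(-247) = -1/247 ≈ -0.0040486)
(-2 + f)² = (-2 - 1/247)² = (-495/247)² = 245025/61009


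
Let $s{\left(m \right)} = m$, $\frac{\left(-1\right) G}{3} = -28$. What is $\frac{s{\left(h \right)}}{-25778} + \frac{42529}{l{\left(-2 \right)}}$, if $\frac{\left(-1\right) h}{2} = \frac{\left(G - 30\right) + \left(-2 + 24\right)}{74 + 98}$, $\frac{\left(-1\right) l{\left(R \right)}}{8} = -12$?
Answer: $\frac{23570721907}{53205792} \approx 443.01$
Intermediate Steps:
$l{\left(R \right)} = 96$ ($l{\left(R \right)} = \left(-8\right) \left(-12\right) = 96$)
$G = 84$ ($G = \left(-3\right) \left(-28\right) = 84$)
$h = - \frac{38}{43}$ ($h = - 2 \frac{\left(84 - 30\right) + \left(-2 + 24\right)}{74 + 98} = - 2 \frac{54 + 22}{172} = - 2 \cdot 76 \cdot \frac{1}{172} = \left(-2\right) \frac{19}{43} = - \frac{38}{43} \approx -0.88372$)
$\frac{s{\left(h \right)}}{-25778} + \frac{42529}{l{\left(-2 \right)}} = - \frac{38}{43 \left(-25778\right)} + \frac{42529}{96} = \left(- \frac{38}{43}\right) \left(- \frac{1}{25778}\right) + 42529 \cdot \frac{1}{96} = \frac{19}{554227} + \frac{42529}{96} = \frac{23570721907}{53205792}$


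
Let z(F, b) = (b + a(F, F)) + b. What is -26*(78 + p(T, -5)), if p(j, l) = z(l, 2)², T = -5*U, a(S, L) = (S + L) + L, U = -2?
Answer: -5174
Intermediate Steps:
a(S, L) = S + 2*L (a(S, L) = (L + S) + L = S + 2*L)
T = 10 (T = -5*(-2) = 10)
z(F, b) = 2*b + 3*F (z(F, b) = (b + (F + 2*F)) + b = (b + 3*F) + b = 2*b + 3*F)
p(j, l) = (4 + 3*l)² (p(j, l) = (2*2 + 3*l)² = (4 + 3*l)²)
-26*(78 + p(T, -5)) = -26*(78 + (4 + 3*(-5))²) = -26*(78 + (4 - 15)²) = -26*(78 + (-11)²) = -26*(78 + 121) = -26*199 = -5174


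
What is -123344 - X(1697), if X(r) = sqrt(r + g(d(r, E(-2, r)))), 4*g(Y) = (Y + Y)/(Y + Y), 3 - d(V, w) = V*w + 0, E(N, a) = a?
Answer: -123344 - sqrt(6789)/2 ≈ -1.2339e+5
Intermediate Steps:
d(V, w) = 3 - V*w (d(V, w) = 3 - (V*w + 0) = 3 - V*w)
g(Y) = 1/4 (g(Y) = ((Y + Y)/(Y + Y))/4 = ((2*Y)/((2*Y)))/4 = ((2*Y)*(1/(2*Y)))/4 = (1/4)*1 = 1/4)
X(r) = sqrt(1/4 + r) (X(r) = sqrt(r + 1/4) = sqrt(1/4 + r))
-123344 - X(1697) = -123344 - sqrt(1 + 4*1697)/2 = -123344 - sqrt(1 + 6788)/2 = -123344 - sqrt(6789)/2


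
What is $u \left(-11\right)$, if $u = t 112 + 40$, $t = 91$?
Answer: $-112552$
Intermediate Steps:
$u = 10232$ ($u = 91 \cdot 112 + 40 = 10192 + 40 = 10232$)
$u \left(-11\right) = 10232 \left(-11\right) = -112552$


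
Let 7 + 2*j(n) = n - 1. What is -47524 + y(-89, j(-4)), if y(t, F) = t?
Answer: -47613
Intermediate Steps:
j(n) = -4 + n/2 (j(n) = -7/2 + (n - 1)/2 = -7/2 + (-1 + n)/2 = -7/2 + (-1/2 + n/2) = -4 + n/2)
-47524 + y(-89, j(-4)) = -47524 - 89 = -47613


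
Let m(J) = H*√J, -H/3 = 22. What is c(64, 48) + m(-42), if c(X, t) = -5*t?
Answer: -240 - 66*I*√42 ≈ -240.0 - 427.73*I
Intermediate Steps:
H = -66 (H = -3*22 = -66)
m(J) = -66*√J
c(64, 48) + m(-42) = -5*48 - 66*I*√42 = -240 - 66*I*√42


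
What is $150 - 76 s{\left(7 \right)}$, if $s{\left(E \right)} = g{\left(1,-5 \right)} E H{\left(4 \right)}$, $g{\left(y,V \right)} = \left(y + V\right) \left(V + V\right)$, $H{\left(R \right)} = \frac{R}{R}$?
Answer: $-21130$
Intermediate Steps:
$H{\left(R \right)} = 1$
$g{\left(y,V \right)} = 2 V \left(V + y\right)$ ($g{\left(y,V \right)} = \left(V + y\right) 2 V = 2 V \left(V + y\right)$)
$s{\left(E \right)} = 40 E$ ($s{\left(E \right)} = 2 \left(-5\right) \left(-5 + 1\right) E 1 = 2 \left(-5\right) \left(-4\right) E 1 = 40 E 1 = 40 E$)
$150 - 76 s{\left(7 \right)} = 150 - 76 \cdot 40 \cdot 7 = 150 - 21280 = -21130$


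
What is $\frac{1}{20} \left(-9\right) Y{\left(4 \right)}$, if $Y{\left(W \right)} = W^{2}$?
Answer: $- \frac{36}{5} \approx -7.2$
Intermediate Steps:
$\frac{1}{20} \left(-9\right) Y{\left(4 \right)} = \frac{1}{20} \left(-9\right) 4^{2} = \frac{1}{20} \left(-9\right) 16 = \left(- \frac{9}{20}\right) 16 = - \frac{36}{5}$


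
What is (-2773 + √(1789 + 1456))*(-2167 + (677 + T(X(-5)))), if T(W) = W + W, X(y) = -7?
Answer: 4170592 - 1504*√3245 ≈ 4.0849e+6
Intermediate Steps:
T(W) = 2*W
(-2773 + √(1789 + 1456))*(-2167 + (677 + T(X(-5)))) = (-2773 + √(1789 + 1456))*(-2167 + (677 + 2*(-7))) = (-2773 + √3245)*(-2167 + (677 - 14)) = (-2773 + √3245)*(-2167 + 663) = (-2773 + √3245)*(-1504) = 4170592 - 1504*√3245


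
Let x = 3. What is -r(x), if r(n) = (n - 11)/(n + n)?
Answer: 4/3 ≈ 1.3333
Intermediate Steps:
r(n) = (-11 + n)/(2*n) (r(n) = (-11 + n)/((2*n)) = (-11 + n)*(1/(2*n)) = (-11 + n)/(2*n))
-r(x) = -(-11 + 3)/(2*3) = -(-8)/(2*3) = -1*(-4/3) = 4/3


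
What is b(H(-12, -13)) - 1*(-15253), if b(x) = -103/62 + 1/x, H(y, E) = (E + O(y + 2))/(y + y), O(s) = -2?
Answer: 4728411/310 ≈ 15253.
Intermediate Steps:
H(y, E) = (-2 + E)/(2*y) (H(y, E) = (E - 2)/(y + y) = (-2 + E)/((2*y)) = (-2 + E)*(1/(2*y)) = (-2 + E)/(2*y))
b(x) = -103/62 + 1/x (b(x) = -103*1/62 + 1/x = -103/62 + 1/x)
b(H(-12, -13)) - 1*(-15253) = (-103/62 + 1/((½)*(-2 - 13)/(-12))) - 1*(-15253) = (-103/62 + 1/((½)*(-1/12)*(-15))) + 15253 = (-103/62 + 1/(5/8)) + 15253 = (-103/62 + 8/5) + 15253 = -19/310 + 15253 = 4728411/310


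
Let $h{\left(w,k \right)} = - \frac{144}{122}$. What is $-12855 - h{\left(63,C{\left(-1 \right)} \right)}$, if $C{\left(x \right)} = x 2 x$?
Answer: $- \frac{784083}{61} \approx -12854.0$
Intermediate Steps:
$C{\left(x \right)} = 2 x^{2}$ ($C{\left(x \right)} = 2 x x = 2 x^{2}$)
$h{\left(w,k \right)} = - \frac{72}{61}$ ($h{\left(w,k \right)} = \left(-144\right) \frac{1}{122} = - \frac{72}{61}$)
$-12855 - h{\left(63,C{\left(-1 \right)} \right)} = -12855 - - \frac{72}{61} = -12855 + \frac{72}{61} = - \frac{784083}{61}$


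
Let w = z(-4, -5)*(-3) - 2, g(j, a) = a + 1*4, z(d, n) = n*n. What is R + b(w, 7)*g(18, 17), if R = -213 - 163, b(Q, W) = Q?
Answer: -1993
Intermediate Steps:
z(d, n) = n²
g(j, a) = 4 + a (g(j, a) = a + 4 = 4 + a)
w = -77 (w = (-5)²*(-3) - 2 = 25*(-3) - 2 = -75 - 2 = -77)
R = -376
R + b(w, 7)*g(18, 17) = -376 - 77*(4 + 17) = -376 - 77*21 = -376 - 1617 = -1993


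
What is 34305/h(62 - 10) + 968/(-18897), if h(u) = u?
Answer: 648211249/982644 ≈ 659.66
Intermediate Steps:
34305/h(62 - 10) + 968/(-18897) = 34305/(62 - 10) + 968/(-18897) = 34305/52 + 968*(-1/18897) = 34305*(1/52) - 968/18897 = 34305/52 - 968/18897 = 648211249/982644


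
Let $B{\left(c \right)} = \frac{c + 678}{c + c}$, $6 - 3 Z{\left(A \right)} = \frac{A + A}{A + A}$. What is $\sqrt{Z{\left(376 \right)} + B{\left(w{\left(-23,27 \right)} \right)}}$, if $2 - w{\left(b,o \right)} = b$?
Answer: $\frac{\sqrt{14154}}{30} \approx 3.9657$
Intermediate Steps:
$Z{\left(A \right)} = \frac{5}{3}$ ($Z{\left(A \right)} = 2 - \frac{\left(A + A\right) \frac{1}{A + A}}{3} = 2 - \frac{2 A \frac{1}{2 A}}{3} = 2 - \frac{1}{3} = \frac{5}{3}$)
$w{\left(b,o \right)} = 2 - b$
$B{\left(c \right)} = \frac{678 + c}{2 c}$
$\sqrt{Z{\left(376 \right)} + B{\left(w{\left(-23,27 \right)} \right)}} = \sqrt{\frac{5}{3} + \frac{678 + \left(2 - -23\right)}{2 \left(2 - -23\right)}} = \sqrt{\frac{5}{3} + \frac{678 + \left(2 + 23\right)}{2 \left(2 + 23\right)}} = \sqrt{\frac{5}{3} + \frac{678 + 25}{2 \cdot 25}} = \sqrt{\frac{5}{3} + \frac{1}{2} \cdot \frac{1}{25} \cdot 703} = \sqrt{\frac{5}{3} + \frac{703}{50}} = \sqrt{\frac{2359}{150}} = \frac{\sqrt{14154}}{30}$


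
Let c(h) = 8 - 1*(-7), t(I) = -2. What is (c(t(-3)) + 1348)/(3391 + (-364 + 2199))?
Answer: 1363/5226 ≈ 0.26081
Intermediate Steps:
c(h) = 15 (c(h) = 8 + 7 = 15)
(c(t(-3)) + 1348)/(3391 + (-364 + 2199)) = (15 + 1348)/(3391 + (-364 + 2199)) = 1363/(3391 + 1835) = 1363/5226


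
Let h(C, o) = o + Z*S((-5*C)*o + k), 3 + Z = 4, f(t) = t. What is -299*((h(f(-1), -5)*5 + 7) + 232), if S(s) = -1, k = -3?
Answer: -62491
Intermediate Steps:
Z = 1 (Z = -3 + 4 = 1)
h(C, o) = -1 + o (h(C, o) = o + 1*(-1) = o - 1 = -1 + o)
-299*((h(f(-1), -5)*5 + 7) + 232) = -299*(((-1 - 5)*5 + 7) + 232) = -299*((-6*5 + 7) + 232) = -299*((-30 + 7) + 232) = -299*(-23 + 232) = -299*209 = -62491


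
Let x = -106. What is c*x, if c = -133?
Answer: 14098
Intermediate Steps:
c*x = -133*(-106) = 14098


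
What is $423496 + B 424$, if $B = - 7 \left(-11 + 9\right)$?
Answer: $429432$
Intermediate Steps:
$B = 14$ ($B = \left(-7\right) \left(-2\right) = 14$)
$423496 + B 424 = 423496 + 14 \cdot 424 = 423496 + 5936 = 429432$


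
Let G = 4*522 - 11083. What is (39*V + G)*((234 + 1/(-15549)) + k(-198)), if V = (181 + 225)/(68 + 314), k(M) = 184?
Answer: -11114944443568/2969859 ≈ -3.7426e+6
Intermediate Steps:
G = -8995 (G = 2088 - 11083 = -8995)
V = 203/191 (V = 406/382 = 406*(1/382) = 203/191 ≈ 1.0628)
(39*V + G)*((234 + 1/(-15549)) + k(-198)) = (39*(203/191) - 8995)*((234 + 1/(-15549)) + 184) = (7917/191 - 8995)*((234 - 1/15549) + 184) = -1710128*(3638465/15549 + 184)/191 = -1710128/191*6499481/15549 = -11114944443568/2969859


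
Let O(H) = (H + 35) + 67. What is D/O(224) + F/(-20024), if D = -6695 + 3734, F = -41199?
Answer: -22930095/3263912 ≈ -7.0253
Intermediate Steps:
O(H) = 102 + H (O(H) = (35 + H) + 67 = 102 + H)
D = -2961
D/O(224) + F/(-20024) = -2961/(102 + 224) - 41199/(-20024) = -2961/326 - 41199*(-1/20024) = -2961*1/326 + 41199/20024 = -2961/326 + 41199/20024 = -22930095/3263912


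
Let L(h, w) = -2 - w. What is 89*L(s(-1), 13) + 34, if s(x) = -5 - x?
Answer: -1301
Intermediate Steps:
89*L(s(-1), 13) + 34 = 89*(-2 - 1*13) + 34 = 89*(-2 - 13) + 34 = 89*(-15) + 34 = -1335 + 34 = -1301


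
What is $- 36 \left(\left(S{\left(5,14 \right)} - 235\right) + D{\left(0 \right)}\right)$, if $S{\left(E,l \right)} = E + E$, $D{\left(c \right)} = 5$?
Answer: $7920$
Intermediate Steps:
$S{\left(E,l \right)} = 2 E$
$- 36 \left(\left(S{\left(5,14 \right)} - 235\right) + D{\left(0 \right)}\right) = - 36 \left(\left(2 \cdot 5 - 235\right) + 5\right) = - 36 \left(\left(10 - 235\right) + 5\right) = - 36 \left(-225 + 5\right) = \left(-36\right) \left(-220\right) = 7920$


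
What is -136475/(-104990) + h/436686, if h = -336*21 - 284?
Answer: 5882609525/4584766314 ≈ 1.2831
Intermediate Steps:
h = -7340 (h = -7056 - 284 = -7340)
-136475/(-104990) + h/436686 = -136475/(-104990) - 7340/436686 = -136475*(-1/104990) - 7340*1/436686 = 27295/20998 - 3670/218343 = 5882609525/4584766314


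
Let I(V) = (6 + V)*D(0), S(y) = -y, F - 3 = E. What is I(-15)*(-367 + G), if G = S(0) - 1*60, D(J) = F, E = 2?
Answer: 19215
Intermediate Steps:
F = 5 (F = 3 + 2 = 5)
D(J) = 5
I(V) = 30 + 5*V (I(V) = (6 + V)*5 = 30 + 5*V)
G = -60 (G = -1*0 - 1*60 = 0 - 60 = -60)
I(-15)*(-367 + G) = (30 + 5*(-15))*(-367 - 60) = (30 - 75)*(-427) = -45*(-427) = 19215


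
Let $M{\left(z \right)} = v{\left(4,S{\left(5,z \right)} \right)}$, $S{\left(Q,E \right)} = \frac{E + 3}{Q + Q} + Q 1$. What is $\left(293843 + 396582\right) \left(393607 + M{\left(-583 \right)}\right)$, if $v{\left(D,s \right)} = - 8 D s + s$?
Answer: $272890481250$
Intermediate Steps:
$S{\left(Q,E \right)} = Q + \frac{3 + E}{2 Q}$ ($S{\left(Q,E \right)} = \frac{3 + E}{2 Q} + Q = Q + \frac{3 + E}{2 Q}$)
$v{\left(D,s \right)} = s - 8 D s$ ($v{\left(D,s \right)} = - 8 D s + s = s - 8 D s$)
$M{\left(z \right)} = - \frac{1643}{10} - \frac{31 z}{10}$ ($M{\left(z \right)} = \frac{3 + z + 2 \cdot 5^{2}}{2 \cdot 5} \left(1 - 32\right) = \frac{1}{2} \cdot \frac{1}{5} \left(3 + z + 2 \cdot 25\right) \left(1 - 32\right) = \frac{1}{2} \cdot \frac{1}{5} \left(3 + z + 50\right) \left(-31\right) = \frac{1}{2} \cdot \frac{1}{5} \left(53 + z\right) \left(-31\right) = \left(\frac{53}{10} + \frac{z}{10}\right) \left(-31\right) = - \frac{1643}{10} - \frac{31 z}{10}$)
$\left(293843 + 396582\right) \left(393607 + M{\left(-583 \right)}\right) = \left(293843 + 396582\right) \left(393607 - -1643\right) = 690425 \left(393607 + \left(- \frac{1643}{10} + \frac{18073}{10}\right)\right) = 690425 \left(393607 + 1643\right) = 690425 \cdot 395250 = 272890481250$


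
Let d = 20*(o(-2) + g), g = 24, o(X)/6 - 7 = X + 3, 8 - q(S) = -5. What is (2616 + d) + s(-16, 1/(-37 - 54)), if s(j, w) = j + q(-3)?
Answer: 4053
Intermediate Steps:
q(S) = 13 (q(S) = 8 - 1*(-5) = 8 + 5 = 13)
o(X) = 60 + 6*X (o(X) = 42 + 6*(X + 3) = 42 + 6*(3 + X) = 42 + (18 + 6*X) = 60 + 6*X)
s(j, w) = 13 + j (s(j, w) = j + 13 = 13 + j)
d = 1440 (d = 20*((60 + 6*(-2)) + 24) = 20*((60 - 12) + 24) = 20*(48 + 24) = 20*72 = 1440)
(2616 + d) + s(-16, 1/(-37 - 54)) = (2616 + 1440) + (13 - 16) = 4056 - 3 = 4053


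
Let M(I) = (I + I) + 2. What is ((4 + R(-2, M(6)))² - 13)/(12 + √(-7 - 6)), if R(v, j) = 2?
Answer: 276/157 - 23*I*√13/157 ≈ 1.758 - 0.5282*I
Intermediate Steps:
M(I) = 2 + 2*I (M(I) = 2*I + 2 = 2 + 2*I)
((4 + R(-2, M(6)))² - 13)/(12 + √(-7 - 6)) = ((4 + 2)² - 13)/(12 + √(-7 - 6)) = (6² - 13)/(12 + √(-13)) = (36 - 13)/(12 + I*√13) = 23/(12 + I*√13)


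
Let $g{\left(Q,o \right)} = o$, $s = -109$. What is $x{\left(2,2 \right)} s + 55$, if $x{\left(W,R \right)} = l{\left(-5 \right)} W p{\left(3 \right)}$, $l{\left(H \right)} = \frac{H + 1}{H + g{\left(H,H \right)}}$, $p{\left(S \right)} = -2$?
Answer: $\frac{1147}{5} \approx 229.4$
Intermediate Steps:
$l{\left(H \right)} = \frac{1 + H}{2 H}$ ($l{\left(H \right)} = \frac{H + 1}{H + H} = \frac{1 + H}{2 H}$)
$x{\left(W,R \right)} = - \frac{4 W}{5}$ ($x{\left(W,R \right)} = \frac{1 - 5}{2 \left(-5\right)} W \left(-2\right) = \frac{1}{2} \left(- \frac{1}{5}\right) \left(-4\right) W \left(-2\right) = \frac{2 W}{5} \left(-2\right) = - \frac{4 W}{5}$)
$x{\left(2,2 \right)} s + 55 = \left(- \frac{4}{5}\right) 2 \left(-109\right) + 55 = \left(- \frac{8}{5}\right) \left(-109\right) + 55 = \frac{872}{5} + 55 = \frac{1147}{5}$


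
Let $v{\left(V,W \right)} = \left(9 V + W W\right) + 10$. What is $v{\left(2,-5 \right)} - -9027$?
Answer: $9080$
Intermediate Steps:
$v{\left(V,W \right)} = 10 + W^{2} + 9 V$ ($v{\left(V,W \right)} = \left(9 V + W^{2}\right) + 10 = \left(W^{2} + 9 V\right) + 10 = 10 + W^{2} + 9 V$)
$v{\left(2,-5 \right)} - -9027 = \left(10 + \left(-5\right)^{2} + 9 \cdot 2\right) - -9027 = \left(10 + 25 + 18\right) + 9027 = 53 + 9027 = 9080$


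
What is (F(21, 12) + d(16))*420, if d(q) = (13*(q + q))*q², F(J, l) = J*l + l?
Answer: 44839200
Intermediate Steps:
F(J, l) = l + J*l
d(q) = 26*q³ (d(q) = (13*(2*q))*q² = (26*q)*q² = 26*q³)
(F(21, 12) + d(16))*420 = (12*(1 + 21) + 26*16³)*420 = (12*22 + 26*4096)*420 = (264 + 106496)*420 = 106760*420 = 44839200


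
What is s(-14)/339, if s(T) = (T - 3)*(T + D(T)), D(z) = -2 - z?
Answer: 34/339 ≈ 0.10029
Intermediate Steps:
s(T) = 6 - 2*T (s(T) = (T - 3)*(T + (-2 - T)) = (-3 + T)*(-2) = 6 - 2*T)
s(-14)/339 = (6 - 2*(-14))/339 = (6 + 28)*(1/339) = 34*(1/339) = 34/339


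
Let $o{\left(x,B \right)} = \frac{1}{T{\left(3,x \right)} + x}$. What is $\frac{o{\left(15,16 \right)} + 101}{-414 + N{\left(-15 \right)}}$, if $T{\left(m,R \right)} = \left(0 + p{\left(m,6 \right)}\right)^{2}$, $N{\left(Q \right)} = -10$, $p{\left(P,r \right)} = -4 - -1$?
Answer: $- \frac{2425}{10176} \approx -0.23831$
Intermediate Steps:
$p{\left(P,r \right)} = -3$ ($p{\left(P,r \right)} = -4 + 1 = -3$)
$T{\left(m,R \right)} = 9$ ($T{\left(m,R \right)} = \left(0 - 3\right)^{2} = \left(-3\right)^{2} = 9$)
$o{\left(x,B \right)} = \frac{1}{9 + x}$
$\frac{o{\left(15,16 \right)} + 101}{-414 + N{\left(-15 \right)}} = \frac{\frac{1}{9 + 15} + 101}{-414 - 10} = \frac{\frac{1}{24} + 101}{-424} = \left(\frac{1}{24} + 101\right) \left(- \frac{1}{424}\right) = \frac{2425}{24} \left(- \frac{1}{424}\right) = - \frac{2425}{10176}$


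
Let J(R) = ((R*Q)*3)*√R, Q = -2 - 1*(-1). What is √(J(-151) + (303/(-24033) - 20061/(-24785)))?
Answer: √(31412096261492110 + 17858686436045780925*I*√151)/198552635 ≈ 52.761 + 52.753*I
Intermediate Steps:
Q = -1 (Q = -2 + 1 = -1)
J(R) = -3*R^(3/2) (J(R) = ((R*(-1))*3)*√R = (-R*3)*√R = (-3*R)*√R = -3*R^(3/2))
√(J(-151) + (303/(-24033) - 20061/(-24785))) = √(-(-453)*I*√151 + (303/(-24033) - 20061/(-24785))) = √(-(-453)*I*√151 + (303*(-1/24033) - 20061*(-1/24785))) = √(453*I*√151 + (-101/8011 + 20061/24785)) = √(453*I*√151 + 158205386/198552635) = √(158205386/198552635 + 453*I*√151)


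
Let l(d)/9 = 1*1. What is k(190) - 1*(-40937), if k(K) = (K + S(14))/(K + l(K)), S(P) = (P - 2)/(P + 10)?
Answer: 16293307/398 ≈ 40938.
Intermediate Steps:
S(P) = (-2 + P)/(10 + P)
l(d) = 9 (l(d) = 9*(1*1) = 9*1 = 9)
k(K) = (½ + K)/(9 + K) (k(K) = (K + (-2 + 14)/(10 + 14))/(K + 9) = (K + 12/24)/(9 + K) = (K + (1/24)*12)/(9 + K) = (K + ½)/(9 + K) = (½ + K)/(9 + K))
k(190) - 1*(-40937) = (½ + 190)/(9 + 190) - 1*(-40937) = (381/2)/199 + 40937 = (1/199)*(381/2) + 40937 = 381/398 + 40937 = 16293307/398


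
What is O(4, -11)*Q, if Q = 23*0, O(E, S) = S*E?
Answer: 0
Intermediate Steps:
O(E, S) = E*S
Q = 0
O(4, -11)*Q = (4*(-11))*0 = -44*0 = 0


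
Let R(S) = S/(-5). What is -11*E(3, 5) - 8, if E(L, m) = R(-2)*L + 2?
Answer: -216/5 ≈ -43.200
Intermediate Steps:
R(S) = -S/5 (R(S) = S*(-⅕) = -S/5)
E(L, m) = 2 + 2*L/5 (E(L, m) = (-⅕*(-2))*L + 2 = 2*L/5 + 2 = 2 + 2*L/5)
-11*E(3, 5) - 8 = -11*(2 + (⅖)*3) - 8 = -11*(2 + 6/5) - 8 = -11*16/5 - 8 = -176/5 - 8 = -216/5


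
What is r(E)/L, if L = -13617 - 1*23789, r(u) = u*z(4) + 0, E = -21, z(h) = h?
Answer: 42/18703 ≈ 0.0022456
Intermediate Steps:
r(u) = 4*u (r(u) = u*4 + 0 = 4*u + 0 = 4*u)
L = -37406 (L = -13617 - 23789 = -37406)
r(E)/L = (4*(-21))/(-37406) = -84*(-1/37406) = 42/18703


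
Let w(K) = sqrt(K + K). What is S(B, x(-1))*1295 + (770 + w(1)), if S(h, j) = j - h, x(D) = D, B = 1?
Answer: -1820 + sqrt(2) ≈ -1818.6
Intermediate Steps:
w(K) = sqrt(2)*sqrt(K) (w(K) = sqrt(2*K) = sqrt(2)*sqrt(K))
S(B, x(-1))*1295 + (770 + w(1)) = (-1 - 1*1)*1295 + (770 + sqrt(2)*sqrt(1)) = (-1 - 1)*1295 + (770 + sqrt(2)*1) = -2*1295 + (770 + sqrt(2)) = -2590 + (770 + sqrt(2)) = -1820 + sqrt(2)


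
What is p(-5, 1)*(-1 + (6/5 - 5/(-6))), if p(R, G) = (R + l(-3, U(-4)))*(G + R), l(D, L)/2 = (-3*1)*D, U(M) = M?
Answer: -806/15 ≈ -53.733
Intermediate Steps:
l(D, L) = -6*D (l(D, L) = 2*((-3*1)*D) = 2*(-3*D) = -6*D)
p(R, G) = (18 + R)*(G + R) (p(R, G) = (R - 6*(-3))*(G + R) = (R + 18)*(G + R) = (18 + R)*(G + R))
p(-5, 1)*(-1 + (6/5 - 5/(-6))) = ((-5)² + 18*1 + 18*(-5) + 1*(-5))*(-1 + (6/5 - 5/(-6))) = (25 + 18 - 90 - 5)*(-1 + (6*(⅕) - 5*(-⅙))) = -52*(-1 + (6/5 + ⅚)) = -52*(-1 + 61/30) = -52*31/30 = -806/15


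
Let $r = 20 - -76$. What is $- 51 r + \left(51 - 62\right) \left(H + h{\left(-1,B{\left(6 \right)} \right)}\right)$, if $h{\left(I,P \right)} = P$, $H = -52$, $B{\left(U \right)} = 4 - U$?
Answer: $-4302$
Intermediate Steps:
$r = 96$ ($r = 20 + 76 = 96$)
$- 51 r + \left(51 - 62\right) \left(H + h{\left(-1,B{\left(6 \right)} \right)}\right) = \left(-51\right) 96 + \left(51 - 62\right) \left(-52 + \left(4 - 6\right)\right) = -4896 - 11 \left(-52 + \left(4 - 6\right)\right) = -4896 - 11 \left(-52 - 2\right) = -4896 - -594 = -4896 + 594 = -4302$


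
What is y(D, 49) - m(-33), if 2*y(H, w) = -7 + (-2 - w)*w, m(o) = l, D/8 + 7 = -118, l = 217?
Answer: -1470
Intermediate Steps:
D = -1000 (D = -56 + 8*(-118) = -56 - 944 = -1000)
m(o) = 217
y(H, w) = -7/2 + w*(-2 - w)/2 (y(H, w) = (-7 + (-2 - w)*w)/2 = (-7 + w*(-2 - w))/2 = -7/2 + w*(-2 - w)/2)
y(D, 49) - m(-33) = (-7/2 - 1*49 - ½*49²) - 1*217 = (-7/2 - 49 - ½*2401) - 217 = (-7/2 - 49 - 2401/2) - 217 = -1253 - 217 = -1470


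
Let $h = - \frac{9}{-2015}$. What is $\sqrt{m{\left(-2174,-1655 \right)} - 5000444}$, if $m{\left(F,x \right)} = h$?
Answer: $\frac{i \sqrt{20302927721765}}{2015} \approx 2236.2 i$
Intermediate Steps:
$h = \frac{9}{2015}$ ($h = \left(-9\right) \left(- \frac{1}{2015}\right) = \frac{9}{2015} \approx 0.0044665$)
$m{\left(F,x \right)} = \frac{9}{2015}$
$\sqrt{m{\left(-2174,-1655 \right)} - 5000444} = \sqrt{\frac{9}{2015} - 5000444} = \sqrt{- \frac{10075894651}{2015}} = \frac{i \sqrt{20302927721765}}{2015}$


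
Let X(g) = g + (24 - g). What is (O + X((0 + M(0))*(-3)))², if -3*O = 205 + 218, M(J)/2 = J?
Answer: 13689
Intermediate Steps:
M(J) = 2*J
X(g) = 24
O = -141 (O = -(205 + 218)/3 = -⅓*423 = -141)
(O + X((0 + M(0))*(-3)))² = (-141 + 24)² = (-117)² = 13689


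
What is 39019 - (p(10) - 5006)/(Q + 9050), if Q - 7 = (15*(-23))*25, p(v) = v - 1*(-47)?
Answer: 16861157/432 ≈ 39030.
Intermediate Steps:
p(v) = 47 + v (p(v) = v + 47 = 47 + v)
Q = -8618 (Q = 7 + (15*(-23))*25 = 7 - 345*25 = 7 - 8625 = -8618)
39019 - (p(10) - 5006)/(Q + 9050) = 39019 - ((47 + 10) - 5006)/(-8618 + 9050) = 39019 - (57 - 5006)/432 = 39019 - (-4949)/432 = 39019 - 1*(-4949/432) = 39019 + 4949/432 = 16861157/432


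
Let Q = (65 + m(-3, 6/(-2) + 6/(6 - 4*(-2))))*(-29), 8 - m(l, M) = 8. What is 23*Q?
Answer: -43355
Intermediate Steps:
m(l, M) = 0 (m(l, M) = 8 - 1*8 = 8 - 8 = 0)
Q = -1885 (Q = (65 + 0)*(-29) = 65*(-29) = -1885)
23*Q = 23*(-1885) = -43355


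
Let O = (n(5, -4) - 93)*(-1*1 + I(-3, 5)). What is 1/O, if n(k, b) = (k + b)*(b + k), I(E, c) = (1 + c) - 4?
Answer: -1/92 ≈ -0.010870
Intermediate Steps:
I(E, c) = -3 + c
n(k, b) = (b + k)**2 (n(k, b) = (b + k)*(b + k) = (b + k)**2)
O = -92 (O = ((-4 + 5)**2 - 93)*(-1*1 + (-3 + 5)) = (1**2 - 93)*(-1 + 2) = (1 - 93)*1 = -92*1 = -92)
1/O = 1/(-92) = -1/92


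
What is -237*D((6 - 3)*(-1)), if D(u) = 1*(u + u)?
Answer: 1422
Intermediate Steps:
D(u) = 2*u (D(u) = 1*(2*u) = 2*u)
-237*D((6 - 3)*(-1)) = -474*(6 - 3)*(-1) = -474*3*(-1) = -474*(-3) = -237*(-6) = 1422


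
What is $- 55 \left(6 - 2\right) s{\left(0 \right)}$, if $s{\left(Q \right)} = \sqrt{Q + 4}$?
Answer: $-440$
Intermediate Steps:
$s{\left(Q \right)} = \sqrt{4 + Q}$
$- 55 \left(6 - 2\right) s{\left(0 \right)} = - 55 \left(6 - 2\right) \sqrt{4 + 0} = - 55 \cdot 4 \sqrt{4} = - 55 \cdot 4 \cdot 2 = \left(-55\right) 8 = -440$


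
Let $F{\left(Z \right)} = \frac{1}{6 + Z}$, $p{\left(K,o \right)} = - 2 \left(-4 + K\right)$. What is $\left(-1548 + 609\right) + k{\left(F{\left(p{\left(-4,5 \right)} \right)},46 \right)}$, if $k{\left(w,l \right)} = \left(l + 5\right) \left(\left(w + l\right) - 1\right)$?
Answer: $\frac{29883}{22} \approx 1358.3$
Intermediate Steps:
$p{\left(K,o \right)} = 8 - 2 K$
$k{\left(w,l \right)} = \left(5 + l\right) \left(-1 + l + w\right)$ ($k{\left(w,l \right)} = \left(5 + l\right) \left(\left(l + w\right) - 1\right) = \left(5 + l\right) \left(-1 + l + w\right)$)
$\left(-1548 + 609\right) + k{\left(F{\left(p{\left(-4,5 \right)} \right)},46 \right)} = \left(-1548 + 609\right) + \left(-5 + 46^{2} + 4 \cdot 46 + \frac{5}{6 + \left(8 - -8\right)} + \frac{46}{6 + \left(8 - -8\right)}\right) = -939 + \left(-5 + 2116 + 184 + \frac{5}{6 + \left(8 + 8\right)} + \frac{46}{6 + \left(8 + 8\right)}\right) = -939 + \left(-5 + 2116 + 184 + \frac{5}{6 + 16} + \frac{46}{6 + 16}\right) = -939 + \left(-5 + 2116 + 184 + \frac{5}{22} + \frac{46}{22}\right) = -939 + \left(-5 + 2116 + 184 + 5 \cdot \frac{1}{22} + 46 \cdot \frac{1}{22}\right) = -939 + \left(-5 + 2116 + 184 + \frac{5}{22} + \frac{23}{11}\right) = -939 + \frac{50541}{22} = \frac{29883}{22}$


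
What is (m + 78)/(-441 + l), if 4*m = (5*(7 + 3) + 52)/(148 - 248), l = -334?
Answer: -15549/155000 ≈ -0.10032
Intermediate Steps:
m = -51/200 (m = ((5*(7 + 3) + 52)/(148 - 248))/4 = ((5*10 + 52)/(-100))/4 = ((50 + 52)*(-1/100))/4 = (102*(-1/100))/4 = (1/4)*(-51/50) = -51/200 ≈ -0.25500)
(m + 78)/(-441 + l) = (-51/200 + 78)/(-441 - 334) = (15549/200)/(-775) = (15549/200)*(-1/775) = -15549/155000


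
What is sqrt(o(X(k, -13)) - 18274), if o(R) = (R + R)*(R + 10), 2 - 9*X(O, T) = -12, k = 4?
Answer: I*sqrt(1477282)/9 ≈ 135.05*I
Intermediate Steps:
X(O, T) = 14/9 (X(O, T) = 2/9 - 1/9*(-12) = 2/9 + 4/3 = 14/9)
o(R) = 2*R*(10 + R) (o(R) = (2*R)*(10 + R) = 2*R*(10 + R))
sqrt(o(X(k, -13)) - 18274) = sqrt(2*(14/9)*(10 + 14/9) - 18274) = sqrt(2*(14/9)*(104/9) - 18274) = sqrt(2912/81 - 18274) = sqrt(-1477282/81) = I*sqrt(1477282)/9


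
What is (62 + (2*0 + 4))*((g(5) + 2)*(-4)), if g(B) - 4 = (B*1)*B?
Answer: -8184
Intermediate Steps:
g(B) = 4 + B² (g(B) = 4 + (B*1)*B = 4 + B*B = 4 + B²)
(62 + (2*0 + 4))*((g(5) + 2)*(-4)) = (62 + (2*0 + 4))*(((4 + 5²) + 2)*(-4)) = (62 + (0 + 4))*(((4 + 25) + 2)*(-4)) = (62 + 4)*((29 + 2)*(-4)) = 66*(31*(-4)) = 66*(-124) = -8184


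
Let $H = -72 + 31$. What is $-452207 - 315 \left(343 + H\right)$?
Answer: $-547337$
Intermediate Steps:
$H = -41$
$-452207 - 315 \left(343 + H\right) = -452207 - 315 \left(343 - 41\right) = -452207 - 315 \cdot 302 = -452207 - 95130 = -547337$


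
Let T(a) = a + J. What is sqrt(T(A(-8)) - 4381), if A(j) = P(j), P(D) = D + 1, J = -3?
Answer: I*sqrt(4391) ≈ 66.265*I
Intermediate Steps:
P(D) = 1 + D
A(j) = 1 + j
T(a) = -3 + a (T(a) = a - 3 = -3 + a)
sqrt(T(A(-8)) - 4381) = sqrt((-3 + (1 - 8)) - 4381) = sqrt((-3 - 7) - 4381) = sqrt(-10 - 4381) = sqrt(-4391) = I*sqrt(4391)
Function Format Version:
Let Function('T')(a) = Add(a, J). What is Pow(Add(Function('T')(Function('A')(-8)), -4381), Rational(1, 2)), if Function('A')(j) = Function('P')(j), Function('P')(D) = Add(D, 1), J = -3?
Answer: Mul(I, Pow(4391, Rational(1, 2))) ≈ Mul(66.265, I)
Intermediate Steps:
Function('P')(D) = Add(1, D)
Function('A')(j) = Add(1, j)
Function('T')(a) = Add(-3, a) (Function('T')(a) = Add(a, -3) = Add(-3, a))
Pow(Add(Function('T')(Function('A')(-8)), -4381), Rational(1, 2)) = Pow(Add(Add(-3, Add(1, -8)), -4381), Rational(1, 2)) = Pow(Add(Add(-3, -7), -4381), Rational(1, 2)) = Pow(Add(-10, -4381), Rational(1, 2)) = Pow(-4391, Rational(1, 2)) = Mul(I, Pow(4391, Rational(1, 2)))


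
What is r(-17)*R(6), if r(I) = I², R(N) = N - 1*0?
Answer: 1734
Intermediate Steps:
R(N) = N (R(N) = N + 0 = N)
r(-17)*R(6) = (-17)²*6 = 289*6 = 1734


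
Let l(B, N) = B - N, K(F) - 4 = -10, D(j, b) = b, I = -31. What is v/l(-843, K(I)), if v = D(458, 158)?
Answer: -158/837 ≈ -0.18877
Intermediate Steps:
K(F) = -6 (K(F) = 4 - 10 = -6)
v = 158
v/l(-843, K(I)) = 158/(-843 - 1*(-6)) = 158/(-843 + 6) = 158/(-837) = 158*(-1/837) = -158/837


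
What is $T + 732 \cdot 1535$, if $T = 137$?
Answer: $1123757$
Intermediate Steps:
$T + 732 \cdot 1535 = 137 + 732 \cdot 1535 = 137 + 1123620 = 1123757$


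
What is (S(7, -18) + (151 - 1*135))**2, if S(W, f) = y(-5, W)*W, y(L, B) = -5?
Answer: 361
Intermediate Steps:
S(W, f) = -5*W
(S(7, -18) + (151 - 1*135))**2 = (-5*7 + (151 - 1*135))**2 = (-35 + (151 - 135))**2 = (-35 + 16)**2 = (-19)**2 = 361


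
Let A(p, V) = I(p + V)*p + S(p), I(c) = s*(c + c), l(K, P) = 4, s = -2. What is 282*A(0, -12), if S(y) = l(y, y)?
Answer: 1128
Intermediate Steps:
S(y) = 4
I(c) = -4*c (I(c) = -2*(c + c) = -4*c)
A(p, V) = 4 + p*(-4*V - 4*p) (A(p, V) = (-4*(p + V))*p + 4 = (-4*(V + p))*p + 4 = (-4*V - 4*p)*p + 4 = p*(-4*V - 4*p) + 4 = 4 + p*(-4*V - 4*p))
282*A(0, -12) = 282*(4 - 4*0*(-12 + 0)) = 282*(4 - 4*0*(-12)) = 282*(4 + 0) = 282*4 = 1128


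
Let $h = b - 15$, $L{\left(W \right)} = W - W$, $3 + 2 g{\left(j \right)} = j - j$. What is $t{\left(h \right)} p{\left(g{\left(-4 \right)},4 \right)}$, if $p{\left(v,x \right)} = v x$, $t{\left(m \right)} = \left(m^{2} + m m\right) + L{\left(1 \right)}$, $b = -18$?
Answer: $-13068$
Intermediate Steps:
$g{\left(j \right)} = - \frac{3}{2}$ ($g{\left(j \right)} = - \frac{3}{2} + \frac{j - j}{2} = - \frac{3}{2} + \frac{1}{2} \cdot 0 = - \frac{3}{2} + 0 = - \frac{3}{2}$)
$L{\left(W \right)} = 0$
$h = -33$ ($h = -18 - 15 = -33$)
$t{\left(m \right)} = 2 m^{2}$ ($t{\left(m \right)} = \left(m^{2} + m m\right) + 0 = \left(m^{2} + m^{2}\right) + 0 = 2 m^{2} + 0 = 2 m^{2}$)
$t{\left(h \right)} p{\left(g{\left(-4 \right)},4 \right)} = 2 \left(-33\right)^{2} \left(\left(- \frac{3}{2}\right) 4\right) = 2 \cdot 1089 \left(-6\right) = 2178 \left(-6\right) = -13068$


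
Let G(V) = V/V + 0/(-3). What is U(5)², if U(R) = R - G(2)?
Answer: 16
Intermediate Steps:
G(V) = 1 (G(V) = 1 + 0*(-⅓) = 1 + 0 = 1)
U(R) = -1 + R (U(R) = R - 1*1 = R - 1 = -1 + R)
U(5)² = (-1 + 5)² = 4² = 16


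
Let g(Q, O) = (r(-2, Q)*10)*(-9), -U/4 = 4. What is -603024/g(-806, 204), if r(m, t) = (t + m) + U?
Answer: -12563/1545 ≈ -8.1314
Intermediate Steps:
U = -16 (U = -4*4 = -16)
r(m, t) = -16 + m + t (r(m, t) = (t + m) - 16 = (m + t) - 16 = -16 + m + t)
g(Q, O) = 1620 - 90*Q (g(Q, O) = ((-16 - 2 + Q)*10)*(-9) = ((-18 + Q)*10)*(-9) = (-180 + 10*Q)*(-9) = 1620 - 90*Q)
-603024/g(-806, 204) = -603024/(1620 - 90*(-806)) = -603024/(1620 + 72540) = -603024/74160 = -603024*1/74160 = -12563/1545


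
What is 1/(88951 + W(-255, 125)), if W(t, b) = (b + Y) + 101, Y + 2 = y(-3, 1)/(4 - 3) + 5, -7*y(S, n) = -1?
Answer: 7/624261 ≈ 1.1213e-5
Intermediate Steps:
y(S, n) = ⅐ (y(S, n) = -⅐*(-1) = ⅐)
Y = 22/7 (Y = -2 + ((⅐)/(4 - 3) + 5) = -2 + ((⅐)/1 + 5) = -2 + (1*(⅐) + 5) = -2 + (⅐ + 5) = -2 + 36/7 = 22/7 ≈ 3.1429)
W(t, b) = 729/7 + b (W(t, b) = (b + 22/7) + 101 = (22/7 + b) + 101 = 729/7 + b)
1/(88951 + W(-255, 125)) = 1/(88951 + (729/7 + 125)) = 1/(88951 + 1604/7) = 1/(624261/7) = 7/624261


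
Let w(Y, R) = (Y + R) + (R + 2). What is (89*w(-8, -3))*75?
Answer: -80100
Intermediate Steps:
w(Y, R) = 2 + Y + 2*R (w(Y, R) = (R + Y) + (2 + R) = 2 + Y + 2*R)
(89*w(-8, -3))*75 = (89*(2 - 8 + 2*(-3)))*75 = (89*(2 - 8 - 6))*75 = (89*(-12))*75 = -1068*75 = -80100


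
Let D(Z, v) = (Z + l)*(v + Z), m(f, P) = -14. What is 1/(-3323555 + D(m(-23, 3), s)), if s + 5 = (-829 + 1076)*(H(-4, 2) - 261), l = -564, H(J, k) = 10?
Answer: 1/32521693 ≈ 3.0749e-8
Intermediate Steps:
s = -62002 (s = -5 + (-829 + 1076)*(10 - 261) = -5 + 247*(-251) = -5 - 61997 = -62002)
D(Z, v) = (-564 + Z)*(Z + v) (D(Z, v) = (Z - 564)*(v + Z) = (-564 + Z)*(Z + v))
1/(-3323555 + D(m(-23, 3), s)) = 1/(-3323555 + ((-14)² - 564*(-14) - 564*(-62002) - 14*(-62002))) = 1/(-3323555 + (196 + 7896 + 34969128 + 868028)) = 1/(-3323555 + 35845248) = 1/32521693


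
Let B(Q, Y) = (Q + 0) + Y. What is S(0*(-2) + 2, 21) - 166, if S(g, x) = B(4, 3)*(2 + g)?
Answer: -138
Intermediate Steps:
B(Q, Y) = Q + Y
S(g, x) = 14 + 7*g (S(g, x) = (4 + 3)*(2 + g) = 7*(2 + g) = 14 + 7*g)
S(0*(-2) + 2, 21) - 166 = (14 + 7*(0*(-2) + 2)) - 166 = (14 + 7*(0 + 2)) - 166 = (14 + 7*2) - 166 = (14 + 14) - 166 = 28 - 166 = -138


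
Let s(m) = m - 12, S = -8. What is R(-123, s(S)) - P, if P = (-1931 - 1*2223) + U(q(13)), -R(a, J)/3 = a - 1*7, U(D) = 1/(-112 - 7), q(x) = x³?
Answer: 540737/119 ≈ 4544.0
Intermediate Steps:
U(D) = -1/119 (U(D) = 1/(-119) = -1/119)
s(m) = -12 + m
R(a, J) = 21 - 3*a (R(a, J) = -3*(a - 1*7) = -3*(a - 7) = -3*(-7 + a) = 21 - 3*a)
P = -494327/119 (P = (-1931 - 1*2223) - 1/119 = (-1931 - 2223) - 1/119 = -4154 - 1/119 = -494327/119 ≈ -4154.0)
R(-123, s(S)) - P = (21 - 3*(-123)) - 1*(-494327/119) = (21 + 369) + 494327/119 = 390 + 494327/119 = 540737/119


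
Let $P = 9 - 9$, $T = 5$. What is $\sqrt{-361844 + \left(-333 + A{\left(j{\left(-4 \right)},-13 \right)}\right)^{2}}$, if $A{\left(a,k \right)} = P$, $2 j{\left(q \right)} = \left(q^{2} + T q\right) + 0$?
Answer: $i \sqrt{250955} \approx 500.95 i$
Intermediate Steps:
$j{\left(q \right)} = \frac{q^{2}}{2} + \frac{5 q}{2}$ ($j{\left(q \right)} = \frac{\left(q^{2} + 5 q\right) + 0}{2} = \frac{q^{2} + 5 q}{2} = \frac{q^{2}}{2} + \frac{5 q}{2}$)
$P = 0$ ($P = 9 - 9 = 0$)
$A{\left(a,k \right)} = 0$
$\sqrt{-361844 + \left(-333 + A{\left(j{\left(-4 \right)},-13 \right)}\right)^{2}} = \sqrt{-361844 + \left(-333 + 0\right)^{2}} = \sqrt{-361844 + \left(-333\right)^{2}} = \sqrt{-361844 + 110889} = \sqrt{-250955} = i \sqrt{250955}$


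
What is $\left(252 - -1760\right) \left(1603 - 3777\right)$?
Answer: $-4374088$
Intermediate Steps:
$\left(252 - -1760\right) \left(1603 - 3777\right) = \left(252 + 1760\right) \left(-2174\right) = 2012 \left(-2174\right) = -4374088$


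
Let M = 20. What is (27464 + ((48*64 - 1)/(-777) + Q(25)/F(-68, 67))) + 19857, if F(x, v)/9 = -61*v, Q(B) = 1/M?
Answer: 243664814753/5149620 ≈ 47317.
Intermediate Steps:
Q(B) = 1/20
F(x, v) = -549*v (F(x, v) = 9*(-61*v) = -549*v)
(27464 + ((48*64 - 1)/(-777) + Q(25)/F(-68, 67))) + 19857 = (27464 + ((48*64 - 1)/(-777) + 1/(20*((-549*67))))) + 19857 = (27464 + ((3072 - 1)*(-1/777) + (1/20)/(-36783))) + 19857 = (27464 + (3071*(-1/777) + (1/20)*(-1/36783))) + 19857 = (27464 + (-83/21 - 1/735660)) + 19857 = (27464 - 20353267/5149620) + 19857 = 141408810413/5149620 + 19857 = 243664814753/5149620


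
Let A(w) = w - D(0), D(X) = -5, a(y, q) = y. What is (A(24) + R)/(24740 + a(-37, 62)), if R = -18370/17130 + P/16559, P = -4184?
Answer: 1374808/1227170931 ≈ 0.0011203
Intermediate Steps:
R = -65825/49677 (R = -18370/17130 - 4184/16559 = -18370*1/17130 - 4184*1/16559 = -1837/1713 - 4184/16559 = -65825/49677 ≈ -1.3251)
A(w) = 5 + w (A(w) = w - 1*(-5) = w + 5 = 5 + w)
(A(24) + R)/(24740 + a(-37, 62)) = ((5 + 24) - 65825/49677)/(24740 - 37) = (29 - 65825/49677)/24703 = (1374808/49677)*(1/24703) = 1374808/1227170931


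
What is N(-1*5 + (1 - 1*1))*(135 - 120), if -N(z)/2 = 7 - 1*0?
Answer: -210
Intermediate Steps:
N(z) = -14 (N(z) = -2*(7 - 1*0) = -2*(7 + 0) = -2*7 = -14)
N(-1*5 + (1 - 1*1))*(135 - 120) = -14*(135 - 120) = -14*15 = -210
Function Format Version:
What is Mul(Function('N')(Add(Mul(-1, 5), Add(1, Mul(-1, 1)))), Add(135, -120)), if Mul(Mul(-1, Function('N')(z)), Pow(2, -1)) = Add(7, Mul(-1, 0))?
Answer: -210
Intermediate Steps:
Function('N')(z) = -14 (Function('N')(z) = Mul(-2, Add(7, Mul(-1, 0))) = Mul(-2, Add(7, 0)) = Mul(-2, 7) = -14)
Mul(Function('N')(Add(Mul(-1, 5), Add(1, Mul(-1, 1)))), Add(135, -120)) = Mul(-14, Add(135, -120)) = Mul(-14, 15) = -210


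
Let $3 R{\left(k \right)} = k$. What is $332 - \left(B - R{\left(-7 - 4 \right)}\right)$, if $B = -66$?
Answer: $\frac{1183}{3} \approx 394.33$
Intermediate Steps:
$R{\left(k \right)} = \frac{k}{3}$
$332 - \left(B - R{\left(-7 - 4 \right)}\right) = 332 + \left(\frac{-7 - 4}{3} - -66\right) = 332 + \left(\frac{-7 - 4}{3} + 66\right) = 332 + \left(\frac{1}{3} \left(-11\right) + 66\right) = 332 + \left(- \frac{11}{3} + 66\right) = 332 + \frac{187}{3} = \frac{1183}{3}$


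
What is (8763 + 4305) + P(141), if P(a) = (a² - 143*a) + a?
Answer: 12927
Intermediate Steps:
P(a) = a² - 142*a
(8763 + 4305) + P(141) = (8763 + 4305) + 141*(-142 + 141) = 13068 + 141*(-1) = 13068 - 141 = 12927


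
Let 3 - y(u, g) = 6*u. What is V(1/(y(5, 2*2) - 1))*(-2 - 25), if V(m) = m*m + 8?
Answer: -169371/784 ≈ -216.03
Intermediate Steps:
y(u, g) = 3 - 6*u
V(m) = 8 + m² (V(m) = m² + 8 = 8 + m²)
V(1/(y(5, 2*2) - 1))*(-2 - 25) = (8 + (1/((3 - 6*5) - 1))²)*(-2 - 25) = (8 + (1/((3 - 30) - 1))²)*(-27) = (8 + (1/(-27 - 1))²)*(-27) = (8 + (1/(-28))²)*(-27) = (8 + (-1/28)²)*(-27) = (8 + 1/784)*(-27) = (6273/784)*(-27) = -169371/784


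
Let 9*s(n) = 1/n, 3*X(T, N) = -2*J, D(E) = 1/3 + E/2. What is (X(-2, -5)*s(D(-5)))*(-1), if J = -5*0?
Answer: 0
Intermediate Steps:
J = 0
D(E) = 1/3 + E/2 (D(E) = 1*(1/3) + E*(1/2) = 1/3 + E/2)
X(T, N) = 0 (X(T, N) = (-2*0)/3 = (1/3)*0 = 0)
s(n) = 1/(9*n) (s(n) = (1/n)/9 = 1/(9*n))
(X(-2, -5)*s(D(-5)))*(-1) = (0*(1/(9*(1/3 + (1/2)*(-5)))))*(-1) = (0*(1/(9*(1/3 - 5/2))))*(-1) = (0*(1/(9*(-13/6))))*(-1) = (0*((1/9)*(-6/13)))*(-1) = (0*(-2/39))*(-1) = 0*(-1) = 0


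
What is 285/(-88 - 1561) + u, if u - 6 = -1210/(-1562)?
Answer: 772934/117079 ≈ 6.6018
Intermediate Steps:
u = 481/71 (u = 6 - 1210/(-1562) = 6 - 1210*(-1/1562) = 6 + 55/71 = 481/71 ≈ 6.7747)
285/(-88 - 1561) + u = 285/(-88 - 1561) + 481/71 = 285/(-1649) + 481/71 = -1/1649*285 + 481/71 = -285/1649 + 481/71 = 772934/117079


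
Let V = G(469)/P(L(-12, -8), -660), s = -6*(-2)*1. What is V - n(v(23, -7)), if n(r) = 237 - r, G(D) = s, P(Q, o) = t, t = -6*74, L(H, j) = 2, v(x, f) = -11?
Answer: -9177/37 ≈ -248.03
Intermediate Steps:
s = 12 (s = 12*1 = 12)
t = -444
P(Q, o) = -444
G(D) = 12
V = -1/37 (V = 12/(-444) = 12*(-1/444) = -1/37 ≈ -0.027027)
V - n(v(23, -7)) = -1/37 - (237 - 1*(-11)) = -1/37 - (237 + 11) = -1/37 - 1*248 = -1/37 - 248 = -9177/37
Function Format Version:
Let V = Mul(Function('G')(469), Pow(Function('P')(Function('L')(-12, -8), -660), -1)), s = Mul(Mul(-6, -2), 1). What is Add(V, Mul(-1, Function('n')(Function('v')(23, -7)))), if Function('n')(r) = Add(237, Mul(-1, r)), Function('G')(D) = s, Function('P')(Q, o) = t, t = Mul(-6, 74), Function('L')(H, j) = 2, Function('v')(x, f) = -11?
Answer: Rational(-9177, 37) ≈ -248.03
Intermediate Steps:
s = 12 (s = Mul(12, 1) = 12)
t = -444
Function('P')(Q, o) = -444
Function('G')(D) = 12
V = Rational(-1, 37) (V = Mul(12, Pow(-444, -1)) = Mul(12, Rational(-1, 444)) = Rational(-1, 37) ≈ -0.027027)
Add(V, Mul(-1, Function('n')(Function('v')(23, -7)))) = Add(Rational(-1, 37), Mul(-1, Add(237, Mul(-1, -11)))) = Add(Rational(-1, 37), Mul(-1, Add(237, 11))) = Add(Rational(-1, 37), Mul(-1, 248)) = Add(Rational(-1, 37), -248) = Rational(-9177, 37)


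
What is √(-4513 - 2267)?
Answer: 2*I*√1695 ≈ 82.341*I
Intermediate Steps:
√(-4513 - 2267) = √(-6780) = 2*I*√1695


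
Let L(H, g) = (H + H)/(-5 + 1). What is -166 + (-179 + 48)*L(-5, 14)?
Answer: -987/2 ≈ -493.50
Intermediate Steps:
L(H, g) = -H/2 (L(H, g) = (2*H)/(-4) = (2*H)*(-¼) = -H/2)
-166 + (-179 + 48)*L(-5, 14) = -166 + (-179 + 48)*(-½*(-5)) = -166 - 131*5/2 = -166 - 655/2 = -987/2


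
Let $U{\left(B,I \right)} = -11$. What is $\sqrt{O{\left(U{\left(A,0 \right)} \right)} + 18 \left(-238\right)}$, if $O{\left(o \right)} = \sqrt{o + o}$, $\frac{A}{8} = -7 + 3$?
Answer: $\sqrt{-4284 + i \sqrt{22}} \approx 0.0358 + 65.452 i$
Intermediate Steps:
$A = -32$ ($A = 8 \left(-7 + 3\right) = 8 \left(-4\right) = -32$)
$O{\left(o \right)} = \sqrt{2} \sqrt{o}$ ($O{\left(o \right)} = \sqrt{2 o} = \sqrt{2} \sqrt{o}$)
$\sqrt{O{\left(U{\left(A,0 \right)} \right)} + 18 \left(-238\right)} = \sqrt{\sqrt{2} \sqrt{-11} + 18 \left(-238\right)} = \sqrt{\sqrt{2} i \sqrt{11} - 4284} = \sqrt{i \sqrt{22} - 4284} = \sqrt{-4284 + i \sqrt{22}}$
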